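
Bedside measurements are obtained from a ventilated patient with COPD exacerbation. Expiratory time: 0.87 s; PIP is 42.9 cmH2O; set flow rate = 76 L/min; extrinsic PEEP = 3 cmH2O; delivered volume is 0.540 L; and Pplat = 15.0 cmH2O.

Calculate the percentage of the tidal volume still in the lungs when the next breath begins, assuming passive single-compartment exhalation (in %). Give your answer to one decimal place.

Flow: 76 L/min ÷ 60 = 1.2667 L/s.
R = (PIP − Pplat)/V̇ = (42.9 − 15.0) / 1.2667 = 27.9/1.2667 = 22.026 cmH2O·s/L.
C = Vt/(Pplat − PEEP) = 540.0 / (15.0 − 3) = 540.0/12.0 = 45.0 mL/cmH2O.
τ = R × C = 22.026 × 0.045 L/cmH2O = 0.9912 s.
Fraction remaining at end-expiration = e^(−Te/τ) = e^(−0.87/0.9912) = 0.4157 → 41.57%.

41.6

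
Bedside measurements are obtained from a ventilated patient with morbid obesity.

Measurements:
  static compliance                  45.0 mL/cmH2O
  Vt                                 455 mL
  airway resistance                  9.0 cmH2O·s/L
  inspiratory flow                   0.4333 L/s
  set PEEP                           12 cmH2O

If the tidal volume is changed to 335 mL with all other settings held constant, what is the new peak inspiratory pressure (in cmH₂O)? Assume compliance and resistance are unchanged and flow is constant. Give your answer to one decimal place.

23.3

PIP = Vt/C + R·V̇ + PEEP (constant-flow equation of motion).
Only the elastic term changes: ΔPIP = ΔVt / C = (335 − 455) / 45.0 = -2.667 cmH2O.
Original PIP = 455/45.0 + 9.0×0.4333 + 12 = 26.011 cmH2O; new PIP = 26.011 + (-2.667) = 23.344 cmH2O.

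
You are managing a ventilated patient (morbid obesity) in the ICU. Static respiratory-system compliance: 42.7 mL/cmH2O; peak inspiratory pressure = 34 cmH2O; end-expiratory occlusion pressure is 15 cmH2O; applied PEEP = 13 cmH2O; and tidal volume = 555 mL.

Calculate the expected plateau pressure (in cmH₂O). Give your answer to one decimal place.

End-expiratory occlusion gives total PEEP = 15 cmH2O (intrinsic PEEP = 15 − 13 = 2). Use total PEEP for the elastic gradient.
Pplat = PEEPtotal + Vt / Cstat = 15 + 555 / 42.7 = 15 + 12.998 = 27.998 cmH2O.

28.0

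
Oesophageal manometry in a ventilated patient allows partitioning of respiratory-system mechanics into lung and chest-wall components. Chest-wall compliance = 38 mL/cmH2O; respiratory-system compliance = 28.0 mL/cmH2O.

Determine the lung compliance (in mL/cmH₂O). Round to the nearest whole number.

1/CL = 1/Crs − 1/Ccw.
1/CL = 1/28.0 − 1/38 = 0.009398.
CL = 106.41 mL/cmH2O.

106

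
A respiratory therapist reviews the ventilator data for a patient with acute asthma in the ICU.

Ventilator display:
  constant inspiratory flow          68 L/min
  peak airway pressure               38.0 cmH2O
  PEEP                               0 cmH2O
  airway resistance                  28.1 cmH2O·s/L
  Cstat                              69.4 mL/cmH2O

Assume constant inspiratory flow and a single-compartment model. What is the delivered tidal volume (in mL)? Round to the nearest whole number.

Flow: 68 L/min ÷ 60 = 1.1333 L/s.
Equation of motion (constant flow): PIP = Vt/C + R·V̇ + PEEP.
Vt/C = PIP − R·V̇ − PEEP = 38.0 − 31.846 − 0 = 6.154 cmH2O.
Vt = C × 6.154 = 69.4 × 6.154 = 427.09 mL.

427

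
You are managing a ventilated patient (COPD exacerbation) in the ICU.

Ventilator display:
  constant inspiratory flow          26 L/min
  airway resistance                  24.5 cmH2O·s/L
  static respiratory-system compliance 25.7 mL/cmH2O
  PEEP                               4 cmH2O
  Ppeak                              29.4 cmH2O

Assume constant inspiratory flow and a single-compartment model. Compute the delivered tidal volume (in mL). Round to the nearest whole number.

Flow: 26 L/min ÷ 60 = 0.4333 L/s.
Equation of motion (constant flow): PIP = Vt/C + R·V̇ + PEEP.
Vt/C = PIP − R·V̇ − PEEP = 29.4 − 10.616 − 4 = 14.784 cmH2O.
Vt = C × 14.784 = 25.7 × 14.784 = 379.95 mL.

380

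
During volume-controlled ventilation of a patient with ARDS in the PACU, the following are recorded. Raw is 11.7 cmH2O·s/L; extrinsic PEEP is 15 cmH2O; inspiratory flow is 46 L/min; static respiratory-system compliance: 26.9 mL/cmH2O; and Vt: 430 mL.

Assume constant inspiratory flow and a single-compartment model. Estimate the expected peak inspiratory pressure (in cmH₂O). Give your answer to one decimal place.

40.0

Flow: 46 L/min ÷ 60 = 0.7667 L/s.
Equation of motion (constant flow): PIP = Vt/C + R·V̇ + PEEP.
PIP = 430/26.9 + 11.7×0.7667 + 15 = 15.985 + 8.97 + 15 = 39.955 cmH2O.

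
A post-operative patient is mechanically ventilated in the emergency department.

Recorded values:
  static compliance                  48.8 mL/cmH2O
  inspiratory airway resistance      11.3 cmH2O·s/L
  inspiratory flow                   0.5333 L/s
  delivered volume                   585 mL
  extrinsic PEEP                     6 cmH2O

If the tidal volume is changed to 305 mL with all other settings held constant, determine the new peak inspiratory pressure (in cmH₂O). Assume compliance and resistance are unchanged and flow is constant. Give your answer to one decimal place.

18.3

PIP = Vt/C + R·V̇ + PEEP (constant-flow equation of motion).
Only the elastic term changes: ΔPIP = ΔVt / C = (305 − 585) / 48.8 = -5.738 cmH2O.
Original PIP = 585/48.8 + 11.3×0.5333 + 6 = 24.014 cmH2O; new PIP = 24.014 + (-5.738) = 18.276 cmH2O.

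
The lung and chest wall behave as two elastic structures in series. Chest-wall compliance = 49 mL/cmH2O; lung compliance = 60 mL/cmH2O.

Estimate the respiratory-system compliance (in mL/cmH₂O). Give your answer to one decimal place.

27.0

Lung and chest wall are elastances in series: 1/Crs = 1/CL + 1/Ccw.
1/Crs = 1/60 + 1/49 = 0.03707.
Crs = 26.976 mL/cmH2O.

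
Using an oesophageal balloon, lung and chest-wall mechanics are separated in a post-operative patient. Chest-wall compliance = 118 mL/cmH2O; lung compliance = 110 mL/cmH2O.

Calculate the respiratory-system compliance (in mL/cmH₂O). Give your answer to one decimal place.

56.9

Lung and chest wall are elastances in series: 1/Crs = 1/CL + 1/Ccw.
1/Crs = 1/110 + 1/118 = 0.01757.
Crs = 56.915 mL/cmH2O.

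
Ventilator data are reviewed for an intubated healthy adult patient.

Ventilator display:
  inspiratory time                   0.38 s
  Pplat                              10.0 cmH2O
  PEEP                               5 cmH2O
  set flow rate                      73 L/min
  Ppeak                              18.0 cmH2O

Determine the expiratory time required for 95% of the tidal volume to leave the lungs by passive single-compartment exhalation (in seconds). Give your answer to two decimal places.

1.82

Flow: 73 L/min ÷ 60 = 1.2167 L/s.
Vt = flow × Ti = 1.2167 L/s × 0.38 s × 1000 mL/L = 462.35 mL.
R = (PIP − Pplat)/V̇ = (18.0 − 10.0) / 1.2167 = 8.0/1.2167 = 6.575 cmH2O·s/L.
C = Vt/(Pplat − PEEP) = 462.35 / (10.0 − 5) = 462.35/5.0 = 92.47 mL/cmH2O.
τ = R × C = 6.575 × 0.09247 L/cmH2O = 0.608 s.
t = −τ·ln(1 − 0.95) = −0.608·ln(0.05) = 1.821 s.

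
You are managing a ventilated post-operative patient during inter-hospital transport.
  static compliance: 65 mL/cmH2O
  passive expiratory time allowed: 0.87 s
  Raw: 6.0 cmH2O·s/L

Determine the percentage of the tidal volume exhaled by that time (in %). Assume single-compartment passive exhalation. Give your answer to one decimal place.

89.3

τ = R × C = 6.0 × 65 mL/cmH2O = 6.0 × 0.065 L/cmH2O = 0.39 s.
Passive exhalation: V(t)/V₀ = e^(−t/τ) = e^(−0.87/0.39) = 0.1074.
Fraction exhaled = 1 − 0.1074 = 0.8926 → 89.26%.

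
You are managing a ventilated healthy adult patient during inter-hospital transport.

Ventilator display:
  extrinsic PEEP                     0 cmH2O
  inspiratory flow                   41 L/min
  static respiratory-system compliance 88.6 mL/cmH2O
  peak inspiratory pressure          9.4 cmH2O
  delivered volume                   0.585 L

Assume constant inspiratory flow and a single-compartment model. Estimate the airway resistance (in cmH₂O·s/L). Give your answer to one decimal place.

4.1

Flow: 41 L/min ÷ 60 = 0.6833 L/s.
Equation of motion (constant flow): PIP = Vt/C + R·V̇ + PEEP.
R·V̇ = PIP − Vt/C − PEEP = 9.4 − 585/88.6 − 0 = 9.4 − 6.603 − 0 = 2.797 cmH2O.
R = 2.797 / 0.6833 = 4.093 cmH2O·s/L.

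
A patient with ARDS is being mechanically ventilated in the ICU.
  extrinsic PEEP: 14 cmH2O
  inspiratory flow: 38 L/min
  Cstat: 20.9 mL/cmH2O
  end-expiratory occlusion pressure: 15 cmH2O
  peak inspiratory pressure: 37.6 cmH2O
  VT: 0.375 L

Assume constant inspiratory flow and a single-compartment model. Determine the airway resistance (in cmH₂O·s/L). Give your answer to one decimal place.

7.4

Flow: 38 L/min ÷ 60 = 0.6333 L/s.
Total PEEP = 15 cmH2O (set 14 + intrinsic 1); this is the baseline alveolar pressure.
Equation of motion (constant flow): PIP = Vt/C + R·V̇ + PEEP.
R·V̇ = PIP − Vt/C − PEEP = 37.6 − 375/20.9 − 15 = 37.6 − 17.943 − 15 = 4.657 cmH2O.
R = 4.657 / 0.6333 = 7.354 cmH2O·s/L.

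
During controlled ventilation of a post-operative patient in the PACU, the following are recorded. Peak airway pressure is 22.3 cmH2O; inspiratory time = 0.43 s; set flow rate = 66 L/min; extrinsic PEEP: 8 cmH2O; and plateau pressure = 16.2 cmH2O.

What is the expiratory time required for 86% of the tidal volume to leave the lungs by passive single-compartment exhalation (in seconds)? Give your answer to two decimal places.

0.63

Flow: 66 L/min ÷ 60 = 1.1 L/s.
Vt = flow × Ti = 1.1 L/s × 0.43 s × 1000 mL/L = 473.0 mL.
R = (PIP − Pplat)/V̇ = (22.3 − 16.2) / 1.1 = 6.1/1.1 = 5.545 cmH2O·s/L.
C = Vt/(Pplat − PEEP) = 473.0 / (16.2 − 8) = 473.0/8.2 = 57.683 mL/cmH2O.
τ = R × C = 5.545 × 0.05768 L/cmH2O = 0.3198 s.
t = −τ·ln(1 − 0.86) = −0.3198·ln(0.14) = 0.6288 s.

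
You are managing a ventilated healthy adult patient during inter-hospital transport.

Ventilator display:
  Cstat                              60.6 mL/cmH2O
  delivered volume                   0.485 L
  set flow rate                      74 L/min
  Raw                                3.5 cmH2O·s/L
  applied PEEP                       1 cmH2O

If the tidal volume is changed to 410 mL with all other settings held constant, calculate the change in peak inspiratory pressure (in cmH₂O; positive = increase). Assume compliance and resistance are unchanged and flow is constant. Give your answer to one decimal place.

-1.2

PIP = Vt/C + R·V̇ + PEEP (constant-flow equation of motion).
Only the elastic term changes: ΔPIP = ΔVt / C = (410 − 485) / 60.6 = -1.238 cmH2O.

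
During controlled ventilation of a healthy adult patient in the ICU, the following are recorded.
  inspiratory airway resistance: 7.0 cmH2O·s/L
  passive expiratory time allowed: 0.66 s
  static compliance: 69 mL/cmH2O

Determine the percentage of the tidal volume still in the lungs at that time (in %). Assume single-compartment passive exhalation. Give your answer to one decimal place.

τ = R × C = 7.0 × 69 mL/cmH2O = 7.0 × 0.069 L/cmH2O = 0.483 s.
Passive exhalation: V(t)/V₀ = e^(−t/τ) = e^(−0.66/0.483) = 0.255.
Fraction remaining = 0.255 → 25.5%.

25.5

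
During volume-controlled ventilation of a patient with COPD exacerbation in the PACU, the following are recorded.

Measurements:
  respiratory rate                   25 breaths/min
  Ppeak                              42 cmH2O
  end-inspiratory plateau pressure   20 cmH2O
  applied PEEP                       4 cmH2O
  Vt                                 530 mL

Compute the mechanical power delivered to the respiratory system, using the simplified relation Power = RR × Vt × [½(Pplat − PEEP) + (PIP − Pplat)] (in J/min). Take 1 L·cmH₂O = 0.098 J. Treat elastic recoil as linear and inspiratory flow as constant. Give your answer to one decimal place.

39.0

Per-breath work = Vt × [½(Pplat−PEEP) + (PIP−Pplat)] = 0.530 × [0.5×16.0 + 22.0] = 0.530 × 30.0 = 15.9 L·cmH2O.
Power = 25 × 15.9 = 397.5 L·cmH2O/min.
× 0.098 J/(L·cmH2O) → 38.955 J/min.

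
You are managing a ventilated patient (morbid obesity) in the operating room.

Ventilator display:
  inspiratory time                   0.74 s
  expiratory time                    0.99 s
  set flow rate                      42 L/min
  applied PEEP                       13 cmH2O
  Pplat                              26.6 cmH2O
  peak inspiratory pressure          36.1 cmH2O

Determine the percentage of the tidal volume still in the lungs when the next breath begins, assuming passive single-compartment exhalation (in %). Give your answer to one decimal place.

14.7

Flow: 42 L/min ÷ 60 = 0.7 L/s.
Vt = flow × Ti = 0.7 L/s × 0.74 s × 1000 mL/L = 518.0 mL.
R = (PIP − Pplat)/V̇ = (36.1 − 26.6) / 0.7 = 9.5/0.7 = 13.571 cmH2O·s/L.
C = Vt/(Pplat − PEEP) = 518.0 / (26.6 − 13) = 518.0/13.6 = 38.088 mL/cmH2O.
τ = R × C = 13.571 × 0.03809 L/cmH2O = 0.5169 s.
Fraction remaining at end-expiration = e^(−Te/τ) = e^(−0.99/0.5169) = 0.1473 → 14.73%.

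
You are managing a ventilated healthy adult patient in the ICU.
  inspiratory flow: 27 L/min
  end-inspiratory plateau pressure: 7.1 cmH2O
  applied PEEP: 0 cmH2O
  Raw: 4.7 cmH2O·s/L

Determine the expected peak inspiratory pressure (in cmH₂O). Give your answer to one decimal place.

9.2

Flow: 27 L/min ÷ 60 = 0.45 L/s.
PIP = Pplat + Raw × flow = 7.1 + 4.7 × 0.45 = 7.1 + 2.115 = 9.215 cmH2O.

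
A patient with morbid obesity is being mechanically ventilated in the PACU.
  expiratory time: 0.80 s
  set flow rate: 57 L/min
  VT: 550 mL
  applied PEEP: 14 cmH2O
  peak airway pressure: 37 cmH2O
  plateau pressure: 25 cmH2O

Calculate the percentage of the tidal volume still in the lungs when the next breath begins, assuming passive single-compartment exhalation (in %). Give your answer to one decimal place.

28.2

Flow: 57 L/min ÷ 60 = 0.95 L/s.
R = (PIP − Pplat)/V̇ = (37 − 25) / 0.95 = 12.0/0.95 = 12.632 cmH2O·s/L.
C = Vt/(Pplat − PEEP) = 550.0 / (25 − 14) = 550.0/11.0 = 50.0 mL/cmH2O.
τ = R × C = 12.632 × 0.05 L/cmH2O = 0.6316 s.
Fraction remaining at end-expiration = e^(−Te/τ) = e^(−0.80/0.6316) = 0.2818 → 28.18%.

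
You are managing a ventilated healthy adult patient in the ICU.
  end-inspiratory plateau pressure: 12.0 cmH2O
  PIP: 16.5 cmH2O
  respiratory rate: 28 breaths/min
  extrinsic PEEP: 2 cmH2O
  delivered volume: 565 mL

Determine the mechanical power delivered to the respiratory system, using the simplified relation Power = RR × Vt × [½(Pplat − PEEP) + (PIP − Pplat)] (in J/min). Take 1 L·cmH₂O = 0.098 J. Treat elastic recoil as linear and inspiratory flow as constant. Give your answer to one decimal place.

Per-breath work = Vt × [½(Pplat−PEEP) + (PIP−Pplat)] = 0.565 × [0.5×10.0 + 4.5] = 0.565 × 9.5 = 5.368 L·cmH2O.
Power = 28 × 5.368 = 150.3 L·cmH2O/min.
× 0.098 J/(L·cmH2O) → 14.729 J/min.

14.7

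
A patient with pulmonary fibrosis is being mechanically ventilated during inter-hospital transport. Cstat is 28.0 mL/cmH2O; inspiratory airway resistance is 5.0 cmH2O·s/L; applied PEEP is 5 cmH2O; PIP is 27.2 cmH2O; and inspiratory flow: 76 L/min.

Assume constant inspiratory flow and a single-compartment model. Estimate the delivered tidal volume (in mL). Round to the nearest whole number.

Flow: 76 L/min ÷ 60 = 1.2667 L/s.
Equation of motion (constant flow): PIP = Vt/C + R·V̇ + PEEP.
Vt/C = PIP − R·V̇ − PEEP = 27.2 − 6.334 − 5 = 15.866 cmH2O.
Vt = C × 15.866 = 28.0 × 15.866 = 444.25 mL.

444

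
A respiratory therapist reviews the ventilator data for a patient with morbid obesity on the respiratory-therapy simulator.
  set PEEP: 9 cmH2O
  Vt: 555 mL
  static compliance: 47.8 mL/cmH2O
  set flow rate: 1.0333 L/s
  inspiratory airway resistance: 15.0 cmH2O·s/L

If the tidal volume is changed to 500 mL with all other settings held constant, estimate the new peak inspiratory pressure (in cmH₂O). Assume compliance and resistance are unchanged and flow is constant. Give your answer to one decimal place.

PIP = Vt/C + R·V̇ + PEEP (constant-flow equation of motion).
Only the elastic term changes: ΔPIP = ΔVt / C = (500 − 555) / 47.8 = -1.151 cmH2O.
Original PIP = 555/47.8 + 15.0×1.0333 + 9 = 36.11 cmH2O; new PIP = 36.11 + (-1.151) = 34.959 cmH2O.

35.0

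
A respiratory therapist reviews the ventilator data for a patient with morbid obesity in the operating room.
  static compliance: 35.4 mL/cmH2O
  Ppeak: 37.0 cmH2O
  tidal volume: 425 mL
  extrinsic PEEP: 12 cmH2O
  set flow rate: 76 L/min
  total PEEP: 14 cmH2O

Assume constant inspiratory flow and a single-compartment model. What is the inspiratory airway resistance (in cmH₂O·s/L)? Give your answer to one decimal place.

8.7

Flow: 76 L/min ÷ 60 = 1.2667 L/s.
Total PEEP = 14 cmH2O (set 12 + intrinsic 2); this is the baseline alveolar pressure.
Equation of motion (constant flow): PIP = Vt/C + R·V̇ + PEEP.
R·V̇ = PIP − Vt/C − PEEP = 37.0 − 425/35.4 − 14 = 37.0 − 12.006 − 14 = 10.994 cmH2O.
R = 10.994 / 1.2667 = 8.679 cmH2O·s/L.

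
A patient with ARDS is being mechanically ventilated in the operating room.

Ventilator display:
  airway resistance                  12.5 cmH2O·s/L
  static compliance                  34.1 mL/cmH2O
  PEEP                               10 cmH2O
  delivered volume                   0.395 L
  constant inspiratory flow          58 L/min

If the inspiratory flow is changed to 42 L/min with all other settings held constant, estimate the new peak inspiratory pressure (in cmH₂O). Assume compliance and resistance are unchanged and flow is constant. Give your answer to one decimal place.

Flow: 58 L/min ÷ 60 = 0.9667 L/s.
New flow: 42 L/min ÷ 60 = 0.7 L/s.
PIP = Vt/C + R·V̇ + PEEP (constant-flow equation of motion).
Only the resistive term changes: ΔPIP = R × ΔV̇ = 12.5 × (0.7 − 0.9667) = 12.5 × -0.2667 = -3.334 cmH2O.
Original PIP = 395/34.1 + 12.5×0.9667 + 10 = 33.667 cmH2O; new PIP = 33.667 + (-3.334) = 30.333 cmH2O.

30.3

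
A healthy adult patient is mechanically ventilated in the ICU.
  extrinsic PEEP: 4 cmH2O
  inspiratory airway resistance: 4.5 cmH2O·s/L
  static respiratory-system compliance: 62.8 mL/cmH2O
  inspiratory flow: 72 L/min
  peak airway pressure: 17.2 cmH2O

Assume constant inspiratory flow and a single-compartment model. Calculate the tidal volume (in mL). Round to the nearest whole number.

Flow: 72 L/min ÷ 60 = 1.2 L/s.
Equation of motion (constant flow): PIP = Vt/C + R·V̇ + PEEP.
Vt/C = PIP − R·V̇ − PEEP = 17.2 − 5.4 − 4 = 7.8 cmH2O.
Vt = C × 7.8 = 62.8 × 7.8 = 489.84 mL.

490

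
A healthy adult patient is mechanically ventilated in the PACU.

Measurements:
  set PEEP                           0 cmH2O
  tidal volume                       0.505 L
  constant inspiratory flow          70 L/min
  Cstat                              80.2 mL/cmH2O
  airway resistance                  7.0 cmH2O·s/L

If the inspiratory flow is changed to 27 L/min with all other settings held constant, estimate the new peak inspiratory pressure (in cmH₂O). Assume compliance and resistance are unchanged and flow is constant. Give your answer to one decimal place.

9.4

Flow: 70 L/min ÷ 60 = 1.1667 L/s.
New flow: 27 L/min ÷ 60 = 0.45 L/s.
PIP = Vt/C + R·V̇ + PEEP (constant-flow equation of motion).
Only the resistive term changes: ΔPIP = R × ΔV̇ = 7.0 × (0.45 − 1.1667) = 7.0 × -0.7167 = -5.017 cmH2O.
Original PIP = 505/80.2 + 7.0×1.1667 + 0 = 14.464 cmH2O; new PIP = 14.464 + (-5.017) = 9.447 cmH2O.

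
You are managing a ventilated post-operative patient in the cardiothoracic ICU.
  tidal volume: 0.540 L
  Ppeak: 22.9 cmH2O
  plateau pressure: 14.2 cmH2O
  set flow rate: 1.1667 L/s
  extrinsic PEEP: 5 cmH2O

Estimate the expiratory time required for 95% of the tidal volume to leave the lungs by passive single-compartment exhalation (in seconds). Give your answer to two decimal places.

1.31

R = (PIP − Pplat)/V̇ = (22.9 − 14.2) / 1.1667 = 8.7/1.1667 = 7.457 cmH2O·s/L.
C = Vt/(Pplat − PEEP) = 540.0 / (14.2 − 5) = 540.0/9.2 = 58.696 mL/cmH2O.
τ = R × C = 7.457 × 0.0587 L/cmH2O = 0.4377 s.
t = −τ·ln(1 − 0.95) = −0.4377·ln(0.05) = 1.311 s.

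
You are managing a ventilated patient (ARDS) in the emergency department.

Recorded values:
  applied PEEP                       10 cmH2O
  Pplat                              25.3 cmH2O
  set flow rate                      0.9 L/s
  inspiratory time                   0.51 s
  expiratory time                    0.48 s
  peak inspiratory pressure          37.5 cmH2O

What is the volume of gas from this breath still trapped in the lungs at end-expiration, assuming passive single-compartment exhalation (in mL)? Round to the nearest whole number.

141

Vt = flow × Ti = 0.9 L/s × 0.51 s × 1000 mL/L = 459.0 mL.
R = (PIP − Pplat)/V̇ = (37.5 − 25.3) / 0.9 = 12.2/0.9 = 13.556 cmH2O·s/L.
C = Vt/(Pplat − PEEP) = 459.0 / (25.3 − 10) = 459.0/15.3 = 30.0 mL/cmH2O.
τ = R × C = 13.556 × 0.03 L/cmH2O = 0.4067 s.
Fraction remaining = e^(−Te/τ) = e^(−0.48/0.4067) = 0.3072.
Trapped volume = 459.0 × 0.3072 = 141.0 mL.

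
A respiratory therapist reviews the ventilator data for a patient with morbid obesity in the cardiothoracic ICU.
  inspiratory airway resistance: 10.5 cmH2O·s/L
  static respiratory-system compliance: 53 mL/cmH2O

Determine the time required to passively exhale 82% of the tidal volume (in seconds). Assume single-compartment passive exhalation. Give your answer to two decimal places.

0.95

τ = R × C = 10.5 × 53 mL/cmH2O = 10.5 × 0.053 L/cmH2O = 0.5565 s.
Exhaled fraction f = 1 − e^(−t/τ) → t = −τ·ln(1 − f) = −0.5565·ln(0.18) = 0.9543 s.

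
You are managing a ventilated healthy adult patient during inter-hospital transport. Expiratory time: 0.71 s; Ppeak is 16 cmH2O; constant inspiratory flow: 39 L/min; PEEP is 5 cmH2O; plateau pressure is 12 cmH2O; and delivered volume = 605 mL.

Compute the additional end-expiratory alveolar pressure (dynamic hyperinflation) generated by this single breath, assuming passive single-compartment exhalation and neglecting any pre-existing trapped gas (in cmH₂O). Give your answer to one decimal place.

Flow: 39 L/min ÷ 60 = 0.65 L/s.
R = (PIP − Pplat)/V̇ = (16 − 12) / 0.65 = 4.0/0.65 = 6.154 cmH2O·s/L.
C = Vt/(Pplat − PEEP) = 605.0 / (12 − 5) = 605.0/7.0 = 86.429 mL/cmH2O.
τ = R × C = 6.154 × 0.08643 L/cmH2O = 0.5319 s.
Fraction remaining = e^(−Te/τ) = e^(−0.71/0.5319) = 0.2632; trapped volume = 605.0 × 0.2632 = 159.24 mL.
Additional alveolar pressure from trapping ≈ V_trapped / C = 159.24 / 86.429 = 1.842 cmH2O.

1.8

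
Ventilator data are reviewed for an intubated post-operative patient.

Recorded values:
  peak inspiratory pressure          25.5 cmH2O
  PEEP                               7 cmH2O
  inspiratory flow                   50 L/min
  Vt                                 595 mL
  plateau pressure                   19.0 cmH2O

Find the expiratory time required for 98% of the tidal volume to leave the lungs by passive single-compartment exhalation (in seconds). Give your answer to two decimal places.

1.51

Flow: 50 L/min ÷ 60 = 0.8333 L/s.
R = (PIP − Pplat)/V̇ = (25.5 − 19.0) / 0.8333 = 6.5/0.8333 = 7.8 cmH2O·s/L.
C = Vt/(Pplat − PEEP) = 595.0 / (19.0 − 7) = 595.0/12.0 = 49.583 mL/cmH2O.
τ = R × C = 7.8 × 0.04958 L/cmH2O = 0.3867 s.
t = −τ·ln(1 − 0.98) = −0.3867·ln(0.02) = 1.513 s.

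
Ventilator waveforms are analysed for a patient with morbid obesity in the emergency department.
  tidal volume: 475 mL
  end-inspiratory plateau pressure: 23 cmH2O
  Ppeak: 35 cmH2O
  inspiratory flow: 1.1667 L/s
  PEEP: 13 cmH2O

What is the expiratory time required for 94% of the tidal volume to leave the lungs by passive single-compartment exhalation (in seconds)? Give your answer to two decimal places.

1.37

R = (PIP − Pplat)/V̇ = (35 − 23) / 1.1667 = 12.0/1.1667 = 10.285 cmH2O·s/L.
C = Vt/(Pplat − PEEP) = 475.0 / (23 − 13) = 475.0/10.0 = 47.5 mL/cmH2O.
τ = R × C = 10.285 × 0.0475 L/cmH2O = 0.4885 s.
t = −τ·ln(1 − 0.94) = −0.4885·ln(0.06) = 1.374 s.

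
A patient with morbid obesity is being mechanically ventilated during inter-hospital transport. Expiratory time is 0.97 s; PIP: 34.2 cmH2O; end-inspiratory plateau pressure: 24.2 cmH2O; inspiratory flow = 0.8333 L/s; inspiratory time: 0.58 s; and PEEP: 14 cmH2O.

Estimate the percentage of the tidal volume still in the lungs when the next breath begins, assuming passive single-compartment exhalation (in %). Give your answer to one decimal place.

18.2

Vt = flow × Ti = 0.8333 L/s × 0.58 s × 1000 mL/L = 483.31 mL.
R = (PIP − Pplat)/V̇ = (34.2 − 24.2) / 0.8333 = 10.0/0.8333 = 12.0 cmH2O·s/L.
C = Vt/(Pplat − PEEP) = 483.31 / (24.2 − 14) = 483.31/10.2 = 47.383 mL/cmH2O.
τ = R × C = 12.0 × 0.04738 L/cmH2O = 0.5686 s.
Fraction remaining at end-expiration = e^(−Te/τ) = e^(−0.97/0.5686) = 0.1816 → 18.16%.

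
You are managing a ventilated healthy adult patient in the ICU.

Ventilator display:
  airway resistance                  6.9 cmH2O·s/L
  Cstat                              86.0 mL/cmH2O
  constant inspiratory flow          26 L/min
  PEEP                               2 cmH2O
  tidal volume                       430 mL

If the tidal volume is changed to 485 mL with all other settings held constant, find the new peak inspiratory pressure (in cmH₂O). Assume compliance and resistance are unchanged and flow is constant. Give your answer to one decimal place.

Flow: 26 L/min ÷ 60 = 0.4333 L/s.
PIP = Vt/C + R·V̇ + PEEP (constant-flow equation of motion).
Only the elastic term changes: ΔPIP = ΔVt / C = (485 − 430) / 86.0 = 0.6395 cmH2O.
Original PIP = 430/86.0 + 6.9×0.4333 + 2 = 9.99 cmH2O; new PIP = 9.99 + (0.6395) = 10.63 cmH2O.

10.6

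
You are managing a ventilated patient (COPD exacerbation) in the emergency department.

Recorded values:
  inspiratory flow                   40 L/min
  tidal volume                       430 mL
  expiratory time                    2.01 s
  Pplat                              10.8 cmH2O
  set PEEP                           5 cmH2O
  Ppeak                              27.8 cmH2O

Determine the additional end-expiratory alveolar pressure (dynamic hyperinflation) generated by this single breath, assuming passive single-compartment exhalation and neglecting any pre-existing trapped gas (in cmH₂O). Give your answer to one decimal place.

Flow: 40 L/min ÷ 60 = 0.6667 L/s.
R = (PIP − Pplat)/V̇ = (27.8 − 10.8) / 0.6667 = 17.0/0.6667 = 25.499 cmH2O·s/L.
C = Vt/(Pplat − PEEP) = 430.0 / (10.8 − 5) = 430.0/5.8 = 74.138 mL/cmH2O.
τ = R × C = 25.499 × 0.07414 L/cmH2O = 1.89 s.
Fraction remaining = e^(−Te/τ) = e^(−2.01/1.89) = 0.3452; trapped volume = 430.0 × 0.3452 = 148.44 mL.
Additional alveolar pressure from trapping ≈ V_trapped / C = 148.44 / 74.138 = 2.002 cmH2O.

2.0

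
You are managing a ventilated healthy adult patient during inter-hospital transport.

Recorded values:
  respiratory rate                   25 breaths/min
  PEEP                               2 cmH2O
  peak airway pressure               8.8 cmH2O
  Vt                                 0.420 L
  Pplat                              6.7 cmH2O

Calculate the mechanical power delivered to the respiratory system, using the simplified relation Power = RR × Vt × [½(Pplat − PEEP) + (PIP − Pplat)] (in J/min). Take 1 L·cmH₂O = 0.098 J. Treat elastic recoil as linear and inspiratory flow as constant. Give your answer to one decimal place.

4.6

Per-breath work = Vt × [½(Pplat−PEEP) + (PIP−Pplat)] = 0.420 × [0.5×4.7 + 2.1] = 0.420 × 4.45 = 1.869 L·cmH2O.
Power = 25 × 1.869 = 46.725 L·cmH2O/min.
× 0.098 J/(L·cmH2O) → 4.579 J/min.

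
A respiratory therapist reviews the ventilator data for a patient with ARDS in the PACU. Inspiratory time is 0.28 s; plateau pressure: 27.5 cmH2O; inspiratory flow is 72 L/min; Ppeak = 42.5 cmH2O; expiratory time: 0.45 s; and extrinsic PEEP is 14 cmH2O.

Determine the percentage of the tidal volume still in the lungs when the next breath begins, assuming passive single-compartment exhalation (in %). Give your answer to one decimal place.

23.5

Flow: 72 L/min ÷ 60 = 1.2 L/s.
Vt = flow × Ti = 1.2 L/s × 0.28 s × 1000 mL/L = 336.0 mL.
R = (PIP − Pplat)/V̇ = (42.5 − 27.5) / 1.2 = 15.0/1.2 = 12.5 cmH2O·s/L.
C = Vt/(Pplat − PEEP) = 336.0 / (27.5 − 14) = 336.0/13.5 = 24.889 mL/cmH2O.
τ = R × C = 12.5 × 0.02489 L/cmH2O = 0.3111 s.
Fraction remaining at end-expiration = e^(−Te/τ) = e^(−0.45/0.3111) = 0.2354 → 23.54%.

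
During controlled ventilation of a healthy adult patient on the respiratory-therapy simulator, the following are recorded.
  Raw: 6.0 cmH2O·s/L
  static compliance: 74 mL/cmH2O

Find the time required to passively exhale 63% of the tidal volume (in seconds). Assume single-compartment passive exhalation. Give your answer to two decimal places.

0.44

τ = R × C = 6.0 × 74 mL/cmH2O = 6.0 × 0.074 L/cmH2O = 0.444 s.
Exhaled fraction f = 1 − e^(−t/τ) → t = −τ·ln(1 − f) = −0.444·ln(0.37) = 0.4414 s.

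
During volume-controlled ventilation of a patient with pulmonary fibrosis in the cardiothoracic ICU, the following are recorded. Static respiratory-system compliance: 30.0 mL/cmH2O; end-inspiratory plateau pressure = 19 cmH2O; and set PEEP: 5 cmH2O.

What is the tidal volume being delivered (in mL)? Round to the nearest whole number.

Vt = Cstat × (Pplat − PEEP) = 30.0 × (19 − 5) = 30.0 × 14.0 = 420.0 mL.

420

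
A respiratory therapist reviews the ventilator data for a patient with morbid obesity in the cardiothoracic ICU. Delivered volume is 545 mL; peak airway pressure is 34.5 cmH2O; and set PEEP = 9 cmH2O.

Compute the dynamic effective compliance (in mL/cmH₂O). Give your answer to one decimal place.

Dynamic compliance = Vt / (PIP − PEEP) = 545 / (34.5 − 9) = 545 / 25.5 = 21.373 mL/cmH2O.

21.4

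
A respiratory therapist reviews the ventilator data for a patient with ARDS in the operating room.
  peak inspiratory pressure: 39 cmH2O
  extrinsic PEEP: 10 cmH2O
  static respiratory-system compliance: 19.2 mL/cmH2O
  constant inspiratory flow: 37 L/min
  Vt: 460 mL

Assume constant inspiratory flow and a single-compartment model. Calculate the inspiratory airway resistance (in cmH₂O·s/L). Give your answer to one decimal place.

8.2

Flow: 37 L/min ÷ 60 = 0.6167 L/s.
Equation of motion (constant flow): PIP = Vt/C + R·V̇ + PEEP.
R·V̇ = PIP − Vt/C − PEEP = 39 − 460/19.2 − 10 = 39 − 23.958 − 10 = 5.042 cmH2O.
R = 5.042 / 0.6167 = 8.176 cmH2O·s/L.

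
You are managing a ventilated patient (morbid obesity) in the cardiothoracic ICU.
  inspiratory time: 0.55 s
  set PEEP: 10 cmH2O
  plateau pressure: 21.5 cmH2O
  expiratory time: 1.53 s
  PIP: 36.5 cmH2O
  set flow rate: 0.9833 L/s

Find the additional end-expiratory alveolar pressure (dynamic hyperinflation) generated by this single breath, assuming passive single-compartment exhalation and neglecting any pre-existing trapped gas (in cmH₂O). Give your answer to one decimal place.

Vt = flow × Ti = 0.9833 L/s × 0.55 s × 1000 mL/L = 540.82 mL.
R = (PIP − Pplat)/V̇ = (36.5 − 21.5) / 0.9833 = 15.0/0.9833 = 15.255 cmH2O·s/L.
C = Vt/(Pplat − PEEP) = 540.82 / (21.5 − 10) = 540.82/11.5 = 47.028 mL/cmH2O.
τ = R × C = 15.255 × 0.04703 L/cmH2O = 0.7174 s.
Fraction remaining = e^(−Te/τ) = e^(−1.53/0.7174) = 0.1185; trapped volume = 540.82 × 0.1185 = 64.087 mL.
Additional alveolar pressure from trapping ≈ V_trapped / C = 64.087 / 47.028 = 1.363 cmH2O.

1.4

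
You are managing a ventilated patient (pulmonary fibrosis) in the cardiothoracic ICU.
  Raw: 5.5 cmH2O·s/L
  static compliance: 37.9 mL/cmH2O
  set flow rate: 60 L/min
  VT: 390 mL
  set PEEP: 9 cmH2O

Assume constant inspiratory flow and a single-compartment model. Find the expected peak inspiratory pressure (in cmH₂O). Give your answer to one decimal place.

24.8

Flow: 60 L/min ÷ 60 = 1 L/s.
Equation of motion (constant flow): PIP = Vt/C + R·V̇ + PEEP.
PIP = 390/37.9 + 5.5×1 + 9 = 10.29 + 5.5 + 9 = 24.79 cmH2O.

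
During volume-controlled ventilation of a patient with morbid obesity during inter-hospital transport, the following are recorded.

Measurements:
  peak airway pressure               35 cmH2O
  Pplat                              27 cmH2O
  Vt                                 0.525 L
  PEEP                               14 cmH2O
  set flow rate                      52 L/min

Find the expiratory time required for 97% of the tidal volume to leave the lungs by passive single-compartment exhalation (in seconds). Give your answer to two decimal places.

Flow: 52 L/min ÷ 60 = 0.8667 L/s.
R = (PIP − Pplat)/V̇ = (35 − 27) / 0.8667 = 8.0/0.8667 = 9.23 cmH2O·s/L.
C = Vt/(Pplat − PEEP) = 525.0 / (27 − 14) = 525.0/13.0 = 40.385 mL/cmH2O.
τ = R × C = 9.23 × 0.04039 L/cmH2O = 0.3728 s.
t = −τ·ln(1 − 0.97) = −0.3728·ln(0.03) = 1.307 s.

1.31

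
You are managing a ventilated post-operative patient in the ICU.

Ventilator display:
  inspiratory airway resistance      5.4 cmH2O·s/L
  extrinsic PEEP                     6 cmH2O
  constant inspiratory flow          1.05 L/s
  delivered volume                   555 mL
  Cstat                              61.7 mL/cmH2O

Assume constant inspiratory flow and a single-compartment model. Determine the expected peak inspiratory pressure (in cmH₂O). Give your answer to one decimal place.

Equation of motion (constant flow): PIP = Vt/C + R·V̇ + PEEP.
PIP = 555/61.7 + 5.4×1.05 + 6 = 8.995 + 5.67 + 6 = 20.665 cmH2O.

20.7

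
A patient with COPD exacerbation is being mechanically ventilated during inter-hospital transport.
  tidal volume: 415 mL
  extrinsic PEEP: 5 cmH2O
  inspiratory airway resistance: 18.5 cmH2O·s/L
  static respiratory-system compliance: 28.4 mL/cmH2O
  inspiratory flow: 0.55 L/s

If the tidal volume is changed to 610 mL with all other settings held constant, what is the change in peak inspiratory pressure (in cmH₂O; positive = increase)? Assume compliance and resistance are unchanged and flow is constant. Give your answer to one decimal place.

6.9

PIP = Vt/C + R·V̇ + PEEP (constant-flow equation of motion).
Only the elastic term changes: ΔPIP = ΔVt / C = (610 − 415) / 28.4 = 6.866 cmH2O.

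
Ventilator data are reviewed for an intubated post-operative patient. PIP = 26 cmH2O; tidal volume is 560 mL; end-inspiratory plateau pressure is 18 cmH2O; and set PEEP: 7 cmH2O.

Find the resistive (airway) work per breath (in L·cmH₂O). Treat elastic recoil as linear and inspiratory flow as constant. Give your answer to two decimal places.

4.48

With constant inspiratory flow the resistive pressure is constant at PIP − Pplat = 26 − 18 = 8.0 cmH2O, so resistive work = 8.0 × 0.560 = 4.48 L·cmH2O.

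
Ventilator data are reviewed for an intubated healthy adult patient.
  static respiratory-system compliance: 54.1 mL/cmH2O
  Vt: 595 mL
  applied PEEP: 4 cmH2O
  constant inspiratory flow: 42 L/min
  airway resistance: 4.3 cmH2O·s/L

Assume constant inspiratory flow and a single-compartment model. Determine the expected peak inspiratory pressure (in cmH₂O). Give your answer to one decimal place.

18.0

Flow: 42 L/min ÷ 60 = 0.7 L/s.
Equation of motion (constant flow): PIP = Vt/C + R·V̇ + PEEP.
PIP = 595/54.1 + 4.3×0.7 + 4 = 10.998 + 3.01 + 4 = 18.008 cmH2O.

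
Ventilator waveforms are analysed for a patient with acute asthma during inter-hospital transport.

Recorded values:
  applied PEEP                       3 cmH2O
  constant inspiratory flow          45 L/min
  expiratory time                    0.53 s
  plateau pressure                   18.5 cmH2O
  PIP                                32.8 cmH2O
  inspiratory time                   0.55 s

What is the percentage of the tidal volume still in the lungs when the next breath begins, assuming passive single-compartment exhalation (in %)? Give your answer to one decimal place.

Flow: 45 L/min ÷ 60 = 0.75 L/s.
Vt = flow × Ti = 0.75 L/s × 0.55 s × 1000 mL/L = 412.5 mL.
R = (PIP − Pplat)/V̇ = (32.8 − 18.5) / 0.75 = 14.3/0.75 = 19.067 cmH2O·s/L.
C = Vt/(Pplat − PEEP) = 412.5 / (18.5 − 3) = 412.5/15.5 = 26.613 mL/cmH2O.
τ = R × C = 19.067 × 0.02661 L/cmH2O = 0.5074 s.
Fraction remaining at end-expiration = e^(−Te/τ) = e^(−0.53/0.5074) = 0.3519 → 35.19%.

35.2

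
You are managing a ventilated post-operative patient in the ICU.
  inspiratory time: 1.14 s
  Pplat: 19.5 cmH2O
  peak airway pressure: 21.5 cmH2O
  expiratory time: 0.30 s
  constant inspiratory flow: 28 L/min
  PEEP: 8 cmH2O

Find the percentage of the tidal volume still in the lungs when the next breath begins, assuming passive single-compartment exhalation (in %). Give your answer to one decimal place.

22.0

Flow: 28 L/min ÷ 60 = 0.4667 L/s.
Vt = flow × Ti = 0.4667 L/s × 1.14 s × 1000 mL/L = 532.04 mL.
R = (PIP − Pplat)/V̇ = (21.5 − 19.5) / 0.4667 = 2.0/0.4667 = 4.285 cmH2O·s/L.
C = Vt/(Pplat − PEEP) = 532.04 / (19.5 − 8) = 532.04/11.5 = 46.264 mL/cmH2O.
τ = R × C = 4.285 × 0.04626 L/cmH2O = 0.1982 s.
Fraction remaining at end-expiration = e^(−Te/τ) = e^(−0.30/0.1982) = 0.2201 → 22.01%.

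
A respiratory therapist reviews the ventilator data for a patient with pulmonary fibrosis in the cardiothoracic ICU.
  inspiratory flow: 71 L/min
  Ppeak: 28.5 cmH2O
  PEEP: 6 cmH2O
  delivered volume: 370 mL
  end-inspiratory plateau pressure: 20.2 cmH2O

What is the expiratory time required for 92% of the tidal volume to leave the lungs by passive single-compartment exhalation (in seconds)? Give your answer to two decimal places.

0.46

Flow: 71 L/min ÷ 60 = 1.1833 L/s.
R = (PIP − Pplat)/V̇ = (28.5 − 20.2) / 1.1833 = 8.3/1.1833 = 7.014 cmH2O·s/L.
C = Vt/(Pplat − PEEP) = 370.0 / (20.2 − 6) = 370.0/14.2 = 26.056 mL/cmH2O.
τ = R × C = 7.014 × 0.02606 L/cmH2O = 0.1828 s.
t = −τ·ln(1 − 0.92) = −0.1828·ln(0.08) = 0.4617 s.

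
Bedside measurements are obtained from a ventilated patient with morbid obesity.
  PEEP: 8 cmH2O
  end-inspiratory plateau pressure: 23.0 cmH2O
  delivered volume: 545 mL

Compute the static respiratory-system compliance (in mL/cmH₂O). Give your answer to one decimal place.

36.3

Cstat = Vt / (Pplat − PEEP) = 545 / (23.0 − 8) = 545 / 15.0 = 36.333 mL/cmH2O.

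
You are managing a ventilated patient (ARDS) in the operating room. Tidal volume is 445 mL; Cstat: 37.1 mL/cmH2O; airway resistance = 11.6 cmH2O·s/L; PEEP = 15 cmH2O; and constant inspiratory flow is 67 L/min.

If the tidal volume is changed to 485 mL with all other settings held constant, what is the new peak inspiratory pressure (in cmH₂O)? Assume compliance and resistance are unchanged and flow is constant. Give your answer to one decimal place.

Flow: 67 L/min ÷ 60 = 1.1167 L/s.
PIP = Vt/C + R·V̇ + PEEP (constant-flow equation of motion).
Only the elastic term changes: ΔPIP = ΔVt / C = (485 − 445) / 37.1 = 1.078 cmH2O.
Original PIP = 445/37.1 + 11.6×1.1167 + 15 = 39.948 cmH2O; new PIP = 39.948 + (1.078) = 41.026 cmH2O.

41.0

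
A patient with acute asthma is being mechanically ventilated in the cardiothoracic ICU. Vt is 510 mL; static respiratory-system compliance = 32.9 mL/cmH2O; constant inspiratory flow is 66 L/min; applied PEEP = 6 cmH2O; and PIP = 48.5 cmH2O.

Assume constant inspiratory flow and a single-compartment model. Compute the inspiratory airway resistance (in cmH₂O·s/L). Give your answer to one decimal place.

Flow: 66 L/min ÷ 60 = 1.1 L/s.
Equation of motion (constant flow): PIP = Vt/C + R·V̇ + PEEP.
R·V̇ = PIP − Vt/C − PEEP = 48.5 − 510/32.9 − 6 = 48.5 − 15.502 − 6 = 26.998 cmH2O.
R = 26.998 / 1.1 = 24.544 cmH2O·s/L.

24.5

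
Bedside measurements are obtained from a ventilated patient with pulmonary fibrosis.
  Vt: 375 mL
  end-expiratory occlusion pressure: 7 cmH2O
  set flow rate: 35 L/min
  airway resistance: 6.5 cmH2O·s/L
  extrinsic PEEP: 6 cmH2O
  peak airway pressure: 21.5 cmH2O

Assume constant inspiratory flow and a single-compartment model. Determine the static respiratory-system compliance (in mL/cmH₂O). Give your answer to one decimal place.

35.0

Flow: 35 L/min ÷ 60 = 0.5833 L/s.
Total PEEP = 7 cmH2O (set 6 + intrinsic 1); this is the baseline alveolar pressure.
Equation of motion (constant flow): PIP = Vt/C + R·V̇ + PEEP.
Vt/C = PIP − R·V̇ − PEEP = 21.5 − 6.5×0.5833 − 7 = 21.5 − 3.791 − 7 = 10.709 cmH2O.
C = Vt / 10.709 = 375 / 10.709 = 35.017 mL/cmH2O.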